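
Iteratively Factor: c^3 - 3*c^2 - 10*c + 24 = (c - 4)*(c^2 + c - 6) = (c - 4)*(c - 2)*(c + 3)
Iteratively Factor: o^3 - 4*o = (o - 2)*(o^2 + 2*o) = (o - 2)*(o + 2)*(o)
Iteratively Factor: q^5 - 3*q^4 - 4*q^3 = (q)*(q^4 - 3*q^3 - 4*q^2) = q^2*(q^3 - 3*q^2 - 4*q) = q^2*(q + 1)*(q^2 - 4*q) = q^3*(q + 1)*(q - 4)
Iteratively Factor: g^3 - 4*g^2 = (g)*(g^2 - 4*g) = g^2*(g - 4)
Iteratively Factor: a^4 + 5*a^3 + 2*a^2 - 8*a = (a + 2)*(a^3 + 3*a^2 - 4*a) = (a + 2)*(a + 4)*(a^2 - a) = a*(a + 2)*(a + 4)*(a - 1)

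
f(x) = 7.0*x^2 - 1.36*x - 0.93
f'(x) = 14.0*x - 1.36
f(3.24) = 68.15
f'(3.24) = 44.00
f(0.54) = 0.38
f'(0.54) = 6.20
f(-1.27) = 12.09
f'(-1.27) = -19.14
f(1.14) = 6.62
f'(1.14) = 14.60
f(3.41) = 75.83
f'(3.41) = 46.38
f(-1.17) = 10.24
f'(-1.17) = -17.74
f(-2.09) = 32.49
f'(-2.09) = -30.62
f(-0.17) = -0.50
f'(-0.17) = -3.74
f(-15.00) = 1594.47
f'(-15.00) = -211.36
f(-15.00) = 1594.47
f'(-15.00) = -211.36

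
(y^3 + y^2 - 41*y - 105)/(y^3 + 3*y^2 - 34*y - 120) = (y^2 - 4*y - 21)/(y^2 - 2*y - 24)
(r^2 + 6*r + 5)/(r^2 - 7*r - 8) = (r + 5)/(r - 8)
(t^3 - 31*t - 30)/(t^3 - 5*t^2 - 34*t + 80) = (t^2 - 5*t - 6)/(t^2 - 10*t + 16)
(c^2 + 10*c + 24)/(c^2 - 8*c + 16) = (c^2 + 10*c + 24)/(c^2 - 8*c + 16)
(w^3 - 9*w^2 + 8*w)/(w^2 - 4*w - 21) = w*(-w^2 + 9*w - 8)/(-w^2 + 4*w + 21)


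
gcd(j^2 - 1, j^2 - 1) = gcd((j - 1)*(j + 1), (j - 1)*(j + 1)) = j^2 - 1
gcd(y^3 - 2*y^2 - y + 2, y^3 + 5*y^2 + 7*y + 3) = y + 1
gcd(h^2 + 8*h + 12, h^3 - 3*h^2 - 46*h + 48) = h + 6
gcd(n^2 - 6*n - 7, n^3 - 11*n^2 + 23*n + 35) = n^2 - 6*n - 7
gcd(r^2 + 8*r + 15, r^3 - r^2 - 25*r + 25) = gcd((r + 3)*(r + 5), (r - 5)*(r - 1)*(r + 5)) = r + 5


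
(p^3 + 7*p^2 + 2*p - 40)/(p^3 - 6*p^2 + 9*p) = (p^3 + 7*p^2 + 2*p - 40)/(p*(p^2 - 6*p + 9))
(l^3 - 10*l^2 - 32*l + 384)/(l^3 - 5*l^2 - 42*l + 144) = (l - 8)/(l - 3)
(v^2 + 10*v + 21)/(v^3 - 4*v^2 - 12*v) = (v^2 + 10*v + 21)/(v*(v^2 - 4*v - 12))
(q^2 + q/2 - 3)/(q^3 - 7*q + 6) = (q^2 + q/2 - 3)/(q^3 - 7*q + 6)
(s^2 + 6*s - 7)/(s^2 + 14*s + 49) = (s - 1)/(s + 7)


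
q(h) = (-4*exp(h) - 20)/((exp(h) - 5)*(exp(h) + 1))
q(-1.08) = 3.42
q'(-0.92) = -0.42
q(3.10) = -0.27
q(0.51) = 3.00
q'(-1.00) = -0.41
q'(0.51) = 0.37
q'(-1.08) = -0.40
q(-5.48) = 3.99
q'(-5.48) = -0.01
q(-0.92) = 3.36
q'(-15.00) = 0.00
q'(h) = -(-4*exp(h) - 20)*exp(h)/((exp(h) - 5)*(exp(h) + 1)^2) - (-4*exp(h) - 20)*exp(h)/((exp(h) - 5)^2*(exp(h) + 1)) - 4*exp(h)/((exp(h) - 5)*(exp(h) + 1)) = 4*(exp(2*h) + 10*exp(h) - 15)*exp(h)/(exp(4*h) - 8*exp(3*h) + 6*exp(2*h) + 40*exp(h) + 25)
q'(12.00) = 0.00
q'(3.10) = 0.39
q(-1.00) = 3.39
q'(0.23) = -0.06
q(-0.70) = 3.26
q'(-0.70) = -0.43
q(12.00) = 0.00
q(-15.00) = 4.00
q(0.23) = 2.96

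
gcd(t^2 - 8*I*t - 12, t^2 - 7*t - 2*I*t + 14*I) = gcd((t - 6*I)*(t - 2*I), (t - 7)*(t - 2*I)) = t - 2*I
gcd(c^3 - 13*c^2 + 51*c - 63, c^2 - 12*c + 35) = c - 7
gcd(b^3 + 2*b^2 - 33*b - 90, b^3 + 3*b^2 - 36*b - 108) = b^2 - 3*b - 18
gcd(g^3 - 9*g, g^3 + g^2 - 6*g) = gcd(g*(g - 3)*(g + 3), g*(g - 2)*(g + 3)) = g^2 + 3*g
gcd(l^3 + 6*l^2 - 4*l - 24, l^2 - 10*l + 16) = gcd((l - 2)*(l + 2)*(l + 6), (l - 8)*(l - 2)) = l - 2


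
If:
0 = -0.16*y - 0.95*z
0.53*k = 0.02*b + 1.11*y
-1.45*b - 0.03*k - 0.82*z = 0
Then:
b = -0.307997984657392*z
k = -12.4467640748927*z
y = -5.9375*z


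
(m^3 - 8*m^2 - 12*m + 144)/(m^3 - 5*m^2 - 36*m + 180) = (m^2 - 2*m - 24)/(m^2 + m - 30)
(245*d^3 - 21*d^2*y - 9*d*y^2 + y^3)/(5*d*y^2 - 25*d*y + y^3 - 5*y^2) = (49*d^2 - 14*d*y + y^2)/(y*(y - 5))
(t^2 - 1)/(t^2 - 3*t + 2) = (t + 1)/(t - 2)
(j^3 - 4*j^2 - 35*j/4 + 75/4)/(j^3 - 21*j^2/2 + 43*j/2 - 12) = (2*j^2 - 5*j - 25)/(2*(j^2 - 9*j + 8))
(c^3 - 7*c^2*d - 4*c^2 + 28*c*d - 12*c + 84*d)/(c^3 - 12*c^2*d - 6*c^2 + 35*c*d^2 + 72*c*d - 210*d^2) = (c + 2)/(c - 5*d)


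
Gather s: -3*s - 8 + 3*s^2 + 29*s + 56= 3*s^2 + 26*s + 48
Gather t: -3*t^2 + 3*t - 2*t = -3*t^2 + t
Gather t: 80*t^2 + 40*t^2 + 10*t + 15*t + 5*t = 120*t^2 + 30*t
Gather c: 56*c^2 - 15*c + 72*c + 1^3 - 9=56*c^2 + 57*c - 8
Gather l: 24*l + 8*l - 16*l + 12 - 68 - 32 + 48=16*l - 40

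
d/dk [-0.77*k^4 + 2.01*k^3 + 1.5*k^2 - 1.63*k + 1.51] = -3.08*k^3 + 6.03*k^2 + 3.0*k - 1.63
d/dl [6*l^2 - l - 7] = 12*l - 1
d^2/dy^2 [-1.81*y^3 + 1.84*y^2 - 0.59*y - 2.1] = 3.68 - 10.86*y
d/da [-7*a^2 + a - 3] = 1 - 14*a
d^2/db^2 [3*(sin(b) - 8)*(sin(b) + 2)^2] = -27*sin(b)^3 + 48*sin(b)^2 + 102*sin(b) - 24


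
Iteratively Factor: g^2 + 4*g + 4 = (g + 2)*(g + 2)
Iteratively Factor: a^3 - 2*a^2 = (a)*(a^2 - 2*a) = a*(a - 2)*(a)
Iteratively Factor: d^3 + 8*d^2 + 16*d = (d + 4)*(d^2 + 4*d) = (d + 4)^2*(d)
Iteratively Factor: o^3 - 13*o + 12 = (o + 4)*(o^2 - 4*o + 3) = (o - 1)*(o + 4)*(o - 3)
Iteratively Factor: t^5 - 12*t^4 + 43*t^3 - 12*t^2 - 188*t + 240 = (t - 2)*(t^4 - 10*t^3 + 23*t^2 + 34*t - 120) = (t - 4)*(t - 2)*(t^3 - 6*t^2 - t + 30) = (t - 4)*(t - 2)*(t + 2)*(t^2 - 8*t + 15) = (t - 4)*(t - 3)*(t - 2)*(t + 2)*(t - 5)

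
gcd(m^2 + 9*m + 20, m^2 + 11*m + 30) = m + 5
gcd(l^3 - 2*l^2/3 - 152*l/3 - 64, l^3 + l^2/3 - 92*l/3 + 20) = l + 6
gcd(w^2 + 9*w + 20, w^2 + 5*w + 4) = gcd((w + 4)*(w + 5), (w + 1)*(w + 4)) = w + 4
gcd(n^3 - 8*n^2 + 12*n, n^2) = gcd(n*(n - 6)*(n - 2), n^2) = n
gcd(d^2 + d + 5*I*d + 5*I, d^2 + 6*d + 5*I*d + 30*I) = d + 5*I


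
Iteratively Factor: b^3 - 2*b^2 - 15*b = (b + 3)*(b^2 - 5*b) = b*(b + 3)*(b - 5)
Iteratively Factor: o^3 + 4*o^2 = (o)*(o^2 + 4*o) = o^2*(o + 4)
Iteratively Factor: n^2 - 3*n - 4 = (n + 1)*(n - 4)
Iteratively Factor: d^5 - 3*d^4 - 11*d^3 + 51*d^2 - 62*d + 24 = (d - 1)*(d^4 - 2*d^3 - 13*d^2 + 38*d - 24) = (d - 2)*(d - 1)*(d^3 - 13*d + 12) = (d - 3)*(d - 2)*(d - 1)*(d^2 + 3*d - 4) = (d - 3)*(d - 2)*(d - 1)^2*(d + 4)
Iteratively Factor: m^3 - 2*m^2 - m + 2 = (m - 2)*(m^2 - 1) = (m - 2)*(m - 1)*(m + 1)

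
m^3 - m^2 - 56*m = m*(m - 8)*(m + 7)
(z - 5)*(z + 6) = z^2 + z - 30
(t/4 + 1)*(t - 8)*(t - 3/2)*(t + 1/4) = t^4/4 - 21*t^3/16 - 219*t^2/32 + 83*t/8 + 3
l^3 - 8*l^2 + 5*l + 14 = (l - 7)*(l - 2)*(l + 1)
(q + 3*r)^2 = q^2 + 6*q*r + 9*r^2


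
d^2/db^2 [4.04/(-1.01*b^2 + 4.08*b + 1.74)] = (-8.242408*b^2 + 33.296064*b + 4.04*(2.02*b - 4.08)*(4.04*b - 8.16) + 14.199792)/(-1.01*b^2 + 4.08*b + 1.74)^3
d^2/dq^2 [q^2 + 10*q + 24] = 2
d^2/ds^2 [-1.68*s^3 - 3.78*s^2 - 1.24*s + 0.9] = -10.08*s - 7.56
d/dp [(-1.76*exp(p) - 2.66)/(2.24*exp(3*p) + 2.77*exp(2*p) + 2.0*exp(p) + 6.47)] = (7.8848*exp(3*p) + 22.7504*exp(2*p) + 14.7364*exp(p) - 6.0672)*exp(p)/(5.0176*exp(6*p) + 12.4096*exp(5*p) + 16.6329*exp(4*p) + 40.0656*exp(3*p) + 39.8438*exp(2*p) + 25.88*exp(p) + 41.8609)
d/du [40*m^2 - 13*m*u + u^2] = -13*m + 2*u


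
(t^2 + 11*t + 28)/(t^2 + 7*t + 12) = (t + 7)/(t + 3)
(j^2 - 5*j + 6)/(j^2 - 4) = (j - 3)/(j + 2)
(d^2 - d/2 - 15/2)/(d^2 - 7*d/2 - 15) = (d - 3)/(d - 6)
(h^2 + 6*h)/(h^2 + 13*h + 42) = h/(h + 7)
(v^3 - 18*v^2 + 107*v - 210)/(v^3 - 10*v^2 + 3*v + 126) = (v - 5)/(v + 3)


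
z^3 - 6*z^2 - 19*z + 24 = (z - 8)*(z - 1)*(z + 3)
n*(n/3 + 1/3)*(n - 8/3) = n^3/3 - 5*n^2/9 - 8*n/9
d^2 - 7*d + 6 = (d - 6)*(d - 1)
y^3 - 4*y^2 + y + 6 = (y - 3)*(y - 2)*(y + 1)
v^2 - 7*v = v*(v - 7)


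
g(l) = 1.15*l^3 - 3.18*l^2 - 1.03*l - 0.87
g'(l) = 3.45*l^2 - 6.36*l - 1.03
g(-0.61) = -1.69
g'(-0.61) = 4.13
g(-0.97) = -3.91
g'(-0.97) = 8.39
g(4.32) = 28.05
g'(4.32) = 35.88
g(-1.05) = -4.63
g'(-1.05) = 9.45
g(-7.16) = -578.64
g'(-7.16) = 221.37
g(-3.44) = -81.77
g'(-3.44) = 61.67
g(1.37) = -5.29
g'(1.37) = -3.27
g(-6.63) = -468.97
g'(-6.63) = 192.79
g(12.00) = 1516.05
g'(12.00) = 419.45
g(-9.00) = -1087.53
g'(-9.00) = 335.66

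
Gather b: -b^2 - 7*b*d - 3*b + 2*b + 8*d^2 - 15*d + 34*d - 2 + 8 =-b^2 + b*(-7*d - 1) + 8*d^2 + 19*d + 6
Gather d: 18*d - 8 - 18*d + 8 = 0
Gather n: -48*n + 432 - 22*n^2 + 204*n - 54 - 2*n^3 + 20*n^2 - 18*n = -2*n^3 - 2*n^2 + 138*n + 378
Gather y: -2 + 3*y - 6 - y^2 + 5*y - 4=-y^2 + 8*y - 12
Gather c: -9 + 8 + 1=0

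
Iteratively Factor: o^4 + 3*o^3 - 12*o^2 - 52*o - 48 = (o + 3)*(o^3 - 12*o - 16) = (o + 2)*(o + 3)*(o^2 - 2*o - 8) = (o + 2)^2*(o + 3)*(o - 4)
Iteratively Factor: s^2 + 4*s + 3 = (s + 1)*(s + 3)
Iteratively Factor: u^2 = (u)*(u)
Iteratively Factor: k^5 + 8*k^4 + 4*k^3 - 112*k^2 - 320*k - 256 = (k + 2)*(k^4 + 6*k^3 - 8*k^2 - 96*k - 128) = (k + 2)*(k + 4)*(k^3 + 2*k^2 - 16*k - 32) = (k + 2)^2*(k + 4)*(k^2 - 16) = (k - 4)*(k + 2)^2*(k + 4)*(k + 4)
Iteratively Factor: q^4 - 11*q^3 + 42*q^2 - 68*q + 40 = (q - 5)*(q^3 - 6*q^2 + 12*q - 8) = (q - 5)*(q - 2)*(q^2 - 4*q + 4) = (q - 5)*(q - 2)^2*(q - 2)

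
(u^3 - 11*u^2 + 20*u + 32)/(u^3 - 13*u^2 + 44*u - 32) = (u + 1)/(u - 1)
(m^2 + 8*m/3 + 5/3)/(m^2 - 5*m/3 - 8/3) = (3*m + 5)/(3*m - 8)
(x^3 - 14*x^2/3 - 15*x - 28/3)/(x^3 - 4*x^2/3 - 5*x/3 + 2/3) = (3*x^2 - 17*x - 28)/(3*x^2 - 7*x + 2)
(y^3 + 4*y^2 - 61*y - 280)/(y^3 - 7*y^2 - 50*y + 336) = (y + 5)/(y - 6)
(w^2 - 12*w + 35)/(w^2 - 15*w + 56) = (w - 5)/(w - 8)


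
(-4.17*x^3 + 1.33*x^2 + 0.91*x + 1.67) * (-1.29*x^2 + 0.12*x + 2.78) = 5.3793*x^5 - 2.2161*x^4 - 12.6069*x^3 + 1.6523*x^2 + 2.7302*x + 4.6426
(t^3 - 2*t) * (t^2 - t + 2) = t^5 - t^4 + 2*t^2 - 4*t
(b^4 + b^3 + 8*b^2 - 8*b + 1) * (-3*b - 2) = -3*b^5 - 5*b^4 - 26*b^3 + 8*b^2 + 13*b - 2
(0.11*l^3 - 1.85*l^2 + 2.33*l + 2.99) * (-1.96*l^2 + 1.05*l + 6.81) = -0.2156*l^5 + 3.7415*l^4 - 5.7602*l^3 - 16.0124*l^2 + 19.0068*l + 20.3619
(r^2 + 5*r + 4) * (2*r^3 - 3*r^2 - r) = 2*r^5 + 7*r^4 - 8*r^3 - 17*r^2 - 4*r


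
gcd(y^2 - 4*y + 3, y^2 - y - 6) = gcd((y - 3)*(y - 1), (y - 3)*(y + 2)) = y - 3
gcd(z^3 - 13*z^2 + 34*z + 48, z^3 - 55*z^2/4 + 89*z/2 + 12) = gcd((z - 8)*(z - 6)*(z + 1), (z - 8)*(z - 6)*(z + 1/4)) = z^2 - 14*z + 48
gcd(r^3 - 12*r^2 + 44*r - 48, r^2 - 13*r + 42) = r - 6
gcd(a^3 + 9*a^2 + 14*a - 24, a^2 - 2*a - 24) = a + 4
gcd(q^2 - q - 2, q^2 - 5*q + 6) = q - 2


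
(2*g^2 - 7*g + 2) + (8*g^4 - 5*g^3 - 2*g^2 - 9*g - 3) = 8*g^4 - 5*g^3 - 16*g - 1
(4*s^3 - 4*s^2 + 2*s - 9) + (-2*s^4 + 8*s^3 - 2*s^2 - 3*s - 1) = -2*s^4 + 12*s^3 - 6*s^2 - s - 10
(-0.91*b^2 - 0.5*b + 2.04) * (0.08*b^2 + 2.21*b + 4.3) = -0.0728*b^4 - 2.0511*b^3 - 4.8548*b^2 + 2.3584*b + 8.772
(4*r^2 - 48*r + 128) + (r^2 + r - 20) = 5*r^2 - 47*r + 108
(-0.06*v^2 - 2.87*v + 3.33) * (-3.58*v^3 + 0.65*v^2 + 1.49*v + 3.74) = 0.2148*v^5 + 10.2356*v^4 - 13.8763*v^3 - 2.3362*v^2 - 5.7721*v + 12.4542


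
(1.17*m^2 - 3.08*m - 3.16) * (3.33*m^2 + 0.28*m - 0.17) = 3.8961*m^4 - 9.9288*m^3 - 11.5841*m^2 - 0.3612*m + 0.5372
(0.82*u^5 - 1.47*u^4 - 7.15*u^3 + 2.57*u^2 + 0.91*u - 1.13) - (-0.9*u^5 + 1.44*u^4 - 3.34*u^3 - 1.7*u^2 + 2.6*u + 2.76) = 1.72*u^5 - 2.91*u^4 - 3.81*u^3 + 4.27*u^2 - 1.69*u - 3.89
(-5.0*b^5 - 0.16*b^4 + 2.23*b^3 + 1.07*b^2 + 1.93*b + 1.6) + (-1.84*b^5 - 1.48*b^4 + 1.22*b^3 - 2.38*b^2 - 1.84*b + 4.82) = -6.84*b^5 - 1.64*b^4 + 3.45*b^3 - 1.31*b^2 + 0.0899999999999999*b + 6.42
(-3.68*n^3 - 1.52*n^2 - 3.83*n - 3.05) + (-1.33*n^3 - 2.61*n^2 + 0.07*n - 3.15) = -5.01*n^3 - 4.13*n^2 - 3.76*n - 6.2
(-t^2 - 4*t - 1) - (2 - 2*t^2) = t^2 - 4*t - 3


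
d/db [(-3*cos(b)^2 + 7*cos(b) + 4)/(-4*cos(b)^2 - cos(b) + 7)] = (-31*cos(b)^2 + 10*cos(b) - 53)*sin(b)/(-4*sin(b)^2 + cos(b) - 3)^2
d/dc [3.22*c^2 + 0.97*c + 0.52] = 6.44*c + 0.97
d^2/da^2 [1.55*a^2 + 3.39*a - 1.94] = 3.10000000000000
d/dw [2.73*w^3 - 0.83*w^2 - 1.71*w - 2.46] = 8.19*w^2 - 1.66*w - 1.71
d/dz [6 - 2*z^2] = -4*z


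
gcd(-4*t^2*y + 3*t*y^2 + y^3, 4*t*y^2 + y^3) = 4*t*y + y^2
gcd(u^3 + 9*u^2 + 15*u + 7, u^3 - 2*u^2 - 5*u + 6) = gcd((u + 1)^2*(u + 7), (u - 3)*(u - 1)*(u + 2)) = 1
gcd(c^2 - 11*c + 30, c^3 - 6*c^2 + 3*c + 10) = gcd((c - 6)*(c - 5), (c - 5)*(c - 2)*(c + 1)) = c - 5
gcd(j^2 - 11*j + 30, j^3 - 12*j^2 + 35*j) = j - 5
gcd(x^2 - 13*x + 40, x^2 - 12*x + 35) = x - 5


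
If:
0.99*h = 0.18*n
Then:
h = 0.181818181818182*n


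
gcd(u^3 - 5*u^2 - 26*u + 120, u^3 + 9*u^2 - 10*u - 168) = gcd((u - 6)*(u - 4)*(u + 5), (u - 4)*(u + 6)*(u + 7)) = u - 4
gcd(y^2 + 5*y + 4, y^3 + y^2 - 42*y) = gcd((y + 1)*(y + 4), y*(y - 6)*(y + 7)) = 1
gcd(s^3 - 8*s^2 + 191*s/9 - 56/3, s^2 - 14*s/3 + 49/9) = s - 7/3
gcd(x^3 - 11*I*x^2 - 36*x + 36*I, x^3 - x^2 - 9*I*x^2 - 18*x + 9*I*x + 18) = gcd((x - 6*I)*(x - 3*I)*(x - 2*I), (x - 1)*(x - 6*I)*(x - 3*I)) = x^2 - 9*I*x - 18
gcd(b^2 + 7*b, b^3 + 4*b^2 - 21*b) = b^2 + 7*b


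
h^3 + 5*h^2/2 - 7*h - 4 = (h - 2)*(h + 1/2)*(h + 4)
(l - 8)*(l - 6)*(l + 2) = l^3 - 12*l^2 + 20*l + 96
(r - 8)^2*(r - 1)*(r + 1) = r^4 - 16*r^3 + 63*r^2 + 16*r - 64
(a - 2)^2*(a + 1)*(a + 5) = a^4 + 2*a^3 - 15*a^2 + 4*a + 20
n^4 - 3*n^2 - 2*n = n*(n - 2)*(n + 1)^2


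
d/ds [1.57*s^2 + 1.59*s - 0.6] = 3.14*s + 1.59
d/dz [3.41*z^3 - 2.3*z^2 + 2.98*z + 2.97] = 10.23*z^2 - 4.6*z + 2.98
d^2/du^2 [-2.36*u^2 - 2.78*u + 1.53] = -4.72000000000000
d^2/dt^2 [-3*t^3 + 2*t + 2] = -18*t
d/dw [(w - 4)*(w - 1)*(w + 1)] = 3*w^2 - 8*w - 1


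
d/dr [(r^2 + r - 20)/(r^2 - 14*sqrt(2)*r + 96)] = (-2*(r - 7*sqrt(2))*(r^2 + r - 20) + (2*r + 1)*(r^2 - 14*sqrt(2)*r + 96))/(r^2 - 14*sqrt(2)*r + 96)^2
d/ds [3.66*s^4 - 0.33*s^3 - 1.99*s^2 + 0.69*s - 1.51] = 14.64*s^3 - 0.99*s^2 - 3.98*s + 0.69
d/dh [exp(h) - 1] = exp(h)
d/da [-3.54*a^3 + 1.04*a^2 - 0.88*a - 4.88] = -10.62*a^2 + 2.08*a - 0.88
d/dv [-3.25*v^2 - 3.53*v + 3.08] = -6.5*v - 3.53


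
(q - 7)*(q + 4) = q^2 - 3*q - 28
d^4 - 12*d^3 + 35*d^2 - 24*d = d*(d - 8)*(d - 3)*(d - 1)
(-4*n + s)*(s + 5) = -4*n*s - 20*n + s^2 + 5*s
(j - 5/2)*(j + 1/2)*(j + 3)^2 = j^4 + 4*j^3 - 17*j^2/4 - 51*j/2 - 45/4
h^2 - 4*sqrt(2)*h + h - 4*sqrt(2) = (h + 1)*(h - 4*sqrt(2))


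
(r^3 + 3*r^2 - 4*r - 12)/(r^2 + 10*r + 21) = (r^2 - 4)/(r + 7)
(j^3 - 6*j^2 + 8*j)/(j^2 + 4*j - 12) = j*(j - 4)/(j + 6)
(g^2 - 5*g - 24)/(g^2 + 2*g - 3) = (g - 8)/(g - 1)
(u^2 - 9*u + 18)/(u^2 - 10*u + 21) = (u - 6)/(u - 7)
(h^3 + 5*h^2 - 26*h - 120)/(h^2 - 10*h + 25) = (h^2 + 10*h + 24)/(h - 5)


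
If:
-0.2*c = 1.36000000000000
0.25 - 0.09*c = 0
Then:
No Solution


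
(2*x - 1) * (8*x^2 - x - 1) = 16*x^3 - 10*x^2 - x + 1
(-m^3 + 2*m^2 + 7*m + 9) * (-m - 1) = m^4 - m^3 - 9*m^2 - 16*m - 9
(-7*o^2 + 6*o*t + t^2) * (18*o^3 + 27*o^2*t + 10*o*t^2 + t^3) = -126*o^5 - 81*o^4*t + 110*o^3*t^2 + 80*o^2*t^3 + 16*o*t^4 + t^5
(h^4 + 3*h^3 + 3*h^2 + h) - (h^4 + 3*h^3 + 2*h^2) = h^2 + h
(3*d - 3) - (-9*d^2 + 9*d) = 9*d^2 - 6*d - 3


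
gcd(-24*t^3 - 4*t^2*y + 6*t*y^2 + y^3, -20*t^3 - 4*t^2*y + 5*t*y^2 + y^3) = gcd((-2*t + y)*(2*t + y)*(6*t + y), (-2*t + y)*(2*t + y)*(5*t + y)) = -4*t^2 + y^2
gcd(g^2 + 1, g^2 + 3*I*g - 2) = g + I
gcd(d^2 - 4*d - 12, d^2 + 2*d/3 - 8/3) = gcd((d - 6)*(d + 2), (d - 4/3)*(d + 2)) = d + 2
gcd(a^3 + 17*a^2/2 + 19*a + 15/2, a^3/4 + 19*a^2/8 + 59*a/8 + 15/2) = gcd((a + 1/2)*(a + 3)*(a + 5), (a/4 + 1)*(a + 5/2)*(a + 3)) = a + 3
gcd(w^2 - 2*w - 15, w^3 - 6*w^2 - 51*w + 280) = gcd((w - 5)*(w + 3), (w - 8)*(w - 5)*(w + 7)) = w - 5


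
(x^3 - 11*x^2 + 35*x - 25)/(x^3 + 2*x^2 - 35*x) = (x^2 - 6*x + 5)/(x*(x + 7))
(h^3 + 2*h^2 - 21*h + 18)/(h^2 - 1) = (h^2 + 3*h - 18)/(h + 1)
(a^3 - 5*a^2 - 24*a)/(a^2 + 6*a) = (a^2 - 5*a - 24)/(a + 6)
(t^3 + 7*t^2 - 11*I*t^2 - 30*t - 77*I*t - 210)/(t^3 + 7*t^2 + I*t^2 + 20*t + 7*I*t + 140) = (t^2 - 11*I*t - 30)/(t^2 + I*t + 20)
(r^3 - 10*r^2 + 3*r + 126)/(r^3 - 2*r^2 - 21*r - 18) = (r - 7)/(r + 1)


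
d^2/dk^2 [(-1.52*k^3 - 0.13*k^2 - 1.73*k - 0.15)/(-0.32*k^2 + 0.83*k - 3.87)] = (-4.44089209850063e-16*k^5 + 8.88178419700125e-16*k^4 - 1.24712*k^3 - 30.168144*k^2 + 123.495696*k + 14.84301)/(0.032768*k^6 - 0.254976*k^5 + 1.850208*k^4 - 6.739019*k^3 + 22.375953*k^2 - 37.292481*k + 57.960603)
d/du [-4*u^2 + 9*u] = 9 - 8*u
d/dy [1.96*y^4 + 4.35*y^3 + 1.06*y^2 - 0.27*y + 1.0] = 7.84*y^3 + 13.05*y^2 + 2.12*y - 0.27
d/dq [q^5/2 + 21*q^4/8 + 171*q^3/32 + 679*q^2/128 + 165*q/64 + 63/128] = 5*q^4/2 + 21*q^3/2 + 513*q^2/32 + 679*q/64 + 165/64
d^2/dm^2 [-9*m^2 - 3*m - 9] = -18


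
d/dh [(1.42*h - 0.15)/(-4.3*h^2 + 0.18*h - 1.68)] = (6.106*h^2 - 1.29*h - 2.3586)/(18.49*h^4 - 1.548*h^3 + 14.4804*h^2 - 0.6048*h + 2.8224)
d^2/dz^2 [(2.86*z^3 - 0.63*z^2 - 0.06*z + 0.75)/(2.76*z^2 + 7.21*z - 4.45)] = (-2.8421709430404e-14*z^5 + 391.761476*z^3 - 562.71678*z^2 + 424.93758*z + 67.59786)/(21.024576*z^6 + 164.768688*z^5 + 328.733388*z^4 - 156.513959*z^3 - 530.023035*z^2 + 428.328075*z - 88.121125)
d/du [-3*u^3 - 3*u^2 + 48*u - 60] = -9*u^2 - 6*u + 48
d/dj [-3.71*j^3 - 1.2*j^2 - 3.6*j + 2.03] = -11.13*j^2 - 2.4*j - 3.6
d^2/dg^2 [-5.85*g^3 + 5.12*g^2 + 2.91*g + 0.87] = 10.24 - 35.1*g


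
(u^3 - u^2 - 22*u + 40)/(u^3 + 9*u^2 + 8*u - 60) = (u - 4)/(u + 6)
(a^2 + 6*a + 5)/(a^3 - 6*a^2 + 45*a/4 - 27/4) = 4*(a^2 + 6*a + 5)/(4*a^3 - 24*a^2 + 45*a - 27)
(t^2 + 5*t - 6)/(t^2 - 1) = (t + 6)/(t + 1)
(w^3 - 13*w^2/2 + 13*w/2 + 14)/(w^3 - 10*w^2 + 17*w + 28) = (w - 7/2)/(w - 7)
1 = 1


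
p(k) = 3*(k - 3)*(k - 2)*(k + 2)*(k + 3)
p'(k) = 3*(k - 3)*(k - 2)*(k + 2) + 3*(k - 3)*(k - 2)*(k + 3) + 3*(k - 3)*(k + 2)*(k + 3) + 3*(k - 2)*(k + 2)*(k + 3) = 12*k^3 - 78*k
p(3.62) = 112.10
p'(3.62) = 286.90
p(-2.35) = -15.88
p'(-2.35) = 27.57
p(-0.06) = 107.86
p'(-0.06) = 4.68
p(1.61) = 27.07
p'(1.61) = -75.50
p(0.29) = 104.74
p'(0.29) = -22.33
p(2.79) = -13.80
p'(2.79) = 42.99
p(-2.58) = -18.68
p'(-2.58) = -4.84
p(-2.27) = -13.31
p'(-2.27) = 36.70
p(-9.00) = 16632.00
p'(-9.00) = -8046.00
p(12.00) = 56700.00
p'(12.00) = 19800.00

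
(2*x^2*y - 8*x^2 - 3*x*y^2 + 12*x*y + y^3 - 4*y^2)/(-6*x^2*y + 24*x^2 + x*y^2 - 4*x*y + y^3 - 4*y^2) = (-x + y)/(3*x + y)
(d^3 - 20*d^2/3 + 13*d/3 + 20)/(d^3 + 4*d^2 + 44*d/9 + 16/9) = 3*(d^2 - 8*d + 15)/(3*d^2 + 8*d + 4)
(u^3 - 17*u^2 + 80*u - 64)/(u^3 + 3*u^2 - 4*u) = (u^2 - 16*u + 64)/(u*(u + 4))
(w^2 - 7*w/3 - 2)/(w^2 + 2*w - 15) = (w + 2/3)/(w + 5)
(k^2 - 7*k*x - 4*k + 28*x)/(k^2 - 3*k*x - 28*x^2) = (k - 4)/(k + 4*x)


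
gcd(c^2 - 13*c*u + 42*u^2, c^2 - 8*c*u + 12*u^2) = -c + 6*u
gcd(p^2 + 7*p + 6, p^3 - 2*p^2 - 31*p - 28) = p + 1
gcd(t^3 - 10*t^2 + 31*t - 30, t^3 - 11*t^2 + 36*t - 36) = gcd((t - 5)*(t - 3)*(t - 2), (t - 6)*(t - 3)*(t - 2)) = t^2 - 5*t + 6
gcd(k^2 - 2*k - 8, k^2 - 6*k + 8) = k - 4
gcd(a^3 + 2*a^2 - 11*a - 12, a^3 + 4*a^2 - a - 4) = a^2 + 5*a + 4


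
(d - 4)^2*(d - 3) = d^3 - 11*d^2 + 40*d - 48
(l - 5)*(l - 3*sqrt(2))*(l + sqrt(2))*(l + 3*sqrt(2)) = l^4 - 5*l^3 + sqrt(2)*l^3 - 18*l^2 - 5*sqrt(2)*l^2 - 18*sqrt(2)*l + 90*l + 90*sqrt(2)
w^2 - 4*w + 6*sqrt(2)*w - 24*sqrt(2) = (w - 4)*(w + 6*sqrt(2))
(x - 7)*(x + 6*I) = x^2 - 7*x + 6*I*x - 42*I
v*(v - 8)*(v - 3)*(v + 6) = v^4 - 5*v^3 - 42*v^2 + 144*v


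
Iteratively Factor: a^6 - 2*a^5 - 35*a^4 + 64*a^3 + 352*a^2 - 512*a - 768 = (a + 4)*(a^5 - 6*a^4 - 11*a^3 + 108*a^2 - 80*a - 192) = (a - 3)*(a + 4)*(a^4 - 3*a^3 - 20*a^2 + 48*a + 64) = (a - 3)*(a + 1)*(a + 4)*(a^3 - 4*a^2 - 16*a + 64) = (a - 4)*(a - 3)*(a + 1)*(a + 4)*(a^2 - 16) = (a - 4)^2*(a - 3)*(a + 1)*(a + 4)*(a + 4)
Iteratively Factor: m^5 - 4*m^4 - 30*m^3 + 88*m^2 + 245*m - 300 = (m - 5)*(m^4 + m^3 - 25*m^2 - 37*m + 60) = (m - 5)*(m + 4)*(m^3 - 3*m^2 - 13*m + 15) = (m - 5)*(m - 1)*(m + 4)*(m^2 - 2*m - 15) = (m - 5)*(m - 1)*(m + 3)*(m + 4)*(m - 5)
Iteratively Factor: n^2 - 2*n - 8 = (n - 4)*(n + 2)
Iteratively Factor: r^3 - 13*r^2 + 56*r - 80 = (r - 4)*(r^2 - 9*r + 20) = (r - 4)^2*(r - 5)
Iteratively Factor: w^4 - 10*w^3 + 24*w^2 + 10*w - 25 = (w - 5)*(w^3 - 5*w^2 - w + 5) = (w - 5)*(w + 1)*(w^2 - 6*w + 5) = (w - 5)*(w - 1)*(w + 1)*(w - 5)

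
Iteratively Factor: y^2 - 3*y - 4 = (y - 4)*(y + 1)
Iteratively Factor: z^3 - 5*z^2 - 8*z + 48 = (z + 3)*(z^2 - 8*z + 16) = (z - 4)*(z + 3)*(z - 4)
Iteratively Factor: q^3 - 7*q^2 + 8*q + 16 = (q - 4)*(q^2 - 3*q - 4) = (q - 4)*(q + 1)*(q - 4)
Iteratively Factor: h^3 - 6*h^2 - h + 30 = (h - 5)*(h^2 - h - 6) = (h - 5)*(h - 3)*(h + 2)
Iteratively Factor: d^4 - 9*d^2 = (d + 3)*(d^3 - 3*d^2) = d*(d + 3)*(d^2 - 3*d) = d^2*(d + 3)*(d - 3)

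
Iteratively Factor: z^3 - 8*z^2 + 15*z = (z - 3)*(z^2 - 5*z) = z*(z - 3)*(z - 5)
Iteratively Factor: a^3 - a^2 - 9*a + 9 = (a + 3)*(a^2 - 4*a + 3) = (a - 1)*(a + 3)*(a - 3)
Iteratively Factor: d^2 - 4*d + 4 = (d - 2)*(d - 2)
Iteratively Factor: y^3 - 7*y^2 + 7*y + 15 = (y - 5)*(y^2 - 2*y - 3) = (y - 5)*(y - 3)*(y + 1)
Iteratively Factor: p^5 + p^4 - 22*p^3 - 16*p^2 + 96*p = (p + 4)*(p^4 - 3*p^3 - 10*p^2 + 24*p) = (p + 3)*(p + 4)*(p^3 - 6*p^2 + 8*p) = p*(p + 3)*(p + 4)*(p^2 - 6*p + 8) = p*(p - 2)*(p + 3)*(p + 4)*(p - 4)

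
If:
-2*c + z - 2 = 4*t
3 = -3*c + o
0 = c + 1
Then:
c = -1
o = 0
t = z/4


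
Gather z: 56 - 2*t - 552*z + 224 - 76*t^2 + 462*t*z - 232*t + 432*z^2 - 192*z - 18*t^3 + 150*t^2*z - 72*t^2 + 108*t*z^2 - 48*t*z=-18*t^3 - 148*t^2 - 234*t + z^2*(108*t + 432) + z*(150*t^2 + 414*t - 744) + 280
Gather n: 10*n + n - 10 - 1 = 11*n - 11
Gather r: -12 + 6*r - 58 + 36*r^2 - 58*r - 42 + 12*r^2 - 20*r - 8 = 48*r^2 - 72*r - 120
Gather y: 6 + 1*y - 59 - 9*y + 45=-8*y - 8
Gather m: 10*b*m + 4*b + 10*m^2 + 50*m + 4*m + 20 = 4*b + 10*m^2 + m*(10*b + 54) + 20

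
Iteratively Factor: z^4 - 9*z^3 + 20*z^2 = (z)*(z^3 - 9*z^2 + 20*z) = z*(z - 4)*(z^2 - 5*z) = z^2*(z - 4)*(z - 5)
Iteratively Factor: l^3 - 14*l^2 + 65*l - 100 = (l - 5)*(l^2 - 9*l + 20) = (l - 5)^2*(l - 4)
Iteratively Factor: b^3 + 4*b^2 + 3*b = (b + 1)*(b^2 + 3*b) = b*(b + 1)*(b + 3)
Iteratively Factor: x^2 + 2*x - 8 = (x + 4)*(x - 2)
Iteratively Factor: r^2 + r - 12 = (r - 3)*(r + 4)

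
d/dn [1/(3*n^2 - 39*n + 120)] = (13 - 2*n)/(3*(n^2 - 13*n + 40)^2)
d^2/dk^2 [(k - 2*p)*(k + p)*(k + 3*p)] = 6*k + 4*p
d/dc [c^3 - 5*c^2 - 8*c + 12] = 3*c^2 - 10*c - 8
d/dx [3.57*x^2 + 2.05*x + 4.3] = 7.14*x + 2.05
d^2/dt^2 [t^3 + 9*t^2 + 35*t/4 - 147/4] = 6*t + 18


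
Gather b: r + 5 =r + 5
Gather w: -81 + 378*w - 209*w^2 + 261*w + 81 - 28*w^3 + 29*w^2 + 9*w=-28*w^3 - 180*w^2 + 648*w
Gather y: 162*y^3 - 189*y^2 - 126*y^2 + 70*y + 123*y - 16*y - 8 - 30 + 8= 162*y^3 - 315*y^2 + 177*y - 30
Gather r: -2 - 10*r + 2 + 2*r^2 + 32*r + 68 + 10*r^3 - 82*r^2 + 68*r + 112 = 10*r^3 - 80*r^2 + 90*r + 180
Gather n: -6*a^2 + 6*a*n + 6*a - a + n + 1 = -6*a^2 + 5*a + n*(6*a + 1) + 1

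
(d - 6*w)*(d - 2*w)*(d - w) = d^3 - 9*d^2*w + 20*d*w^2 - 12*w^3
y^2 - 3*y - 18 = (y - 6)*(y + 3)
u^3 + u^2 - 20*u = u*(u - 4)*(u + 5)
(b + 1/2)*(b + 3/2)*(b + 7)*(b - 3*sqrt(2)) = b^4 - 3*sqrt(2)*b^3 + 9*b^3 - 27*sqrt(2)*b^2 + 59*b^2/4 - 177*sqrt(2)*b/4 + 21*b/4 - 63*sqrt(2)/4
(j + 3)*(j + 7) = j^2 + 10*j + 21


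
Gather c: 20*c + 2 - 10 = 20*c - 8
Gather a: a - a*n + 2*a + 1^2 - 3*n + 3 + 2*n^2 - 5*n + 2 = a*(3 - n) + 2*n^2 - 8*n + 6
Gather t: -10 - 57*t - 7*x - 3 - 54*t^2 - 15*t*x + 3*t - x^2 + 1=-54*t^2 + t*(-15*x - 54) - x^2 - 7*x - 12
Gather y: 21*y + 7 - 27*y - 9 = -6*y - 2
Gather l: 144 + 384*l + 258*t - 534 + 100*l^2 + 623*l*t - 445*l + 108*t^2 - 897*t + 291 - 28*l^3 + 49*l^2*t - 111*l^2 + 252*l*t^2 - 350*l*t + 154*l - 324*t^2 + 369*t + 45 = -28*l^3 + l^2*(49*t - 11) + l*(252*t^2 + 273*t + 93) - 216*t^2 - 270*t - 54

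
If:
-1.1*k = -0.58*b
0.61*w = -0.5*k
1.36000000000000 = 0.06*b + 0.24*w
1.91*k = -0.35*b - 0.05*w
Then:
No Solution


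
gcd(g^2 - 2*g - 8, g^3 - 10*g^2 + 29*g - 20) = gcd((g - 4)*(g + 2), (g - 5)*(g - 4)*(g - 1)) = g - 4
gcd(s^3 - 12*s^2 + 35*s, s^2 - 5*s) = s^2 - 5*s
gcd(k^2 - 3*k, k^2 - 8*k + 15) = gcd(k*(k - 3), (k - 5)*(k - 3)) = k - 3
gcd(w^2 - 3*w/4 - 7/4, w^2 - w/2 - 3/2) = w + 1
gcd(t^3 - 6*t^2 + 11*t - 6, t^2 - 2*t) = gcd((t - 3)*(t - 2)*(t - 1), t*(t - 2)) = t - 2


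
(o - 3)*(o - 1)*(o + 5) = o^3 + o^2 - 17*o + 15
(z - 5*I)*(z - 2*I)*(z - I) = z^3 - 8*I*z^2 - 17*z + 10*I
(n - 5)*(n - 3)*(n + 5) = n^3 - 3*n^2 - 25*n + 75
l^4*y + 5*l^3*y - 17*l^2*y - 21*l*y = l*(l - 3)*(l + 7)*(l*y + y)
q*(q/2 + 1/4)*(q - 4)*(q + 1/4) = q^4/2 - 13*q^3/8 - 23*q^2/16 - q/4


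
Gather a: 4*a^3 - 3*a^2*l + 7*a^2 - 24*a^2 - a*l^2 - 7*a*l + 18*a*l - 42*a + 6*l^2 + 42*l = 4*a^3 + a^2*(-3*l - 17) + a*(-l^2 + 11*l - 42) + 6*l^2 + 42*l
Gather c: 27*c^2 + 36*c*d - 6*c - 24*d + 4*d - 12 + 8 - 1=27*c^2 + c*(36*d - 6) - 20*d - 5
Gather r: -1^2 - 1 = -2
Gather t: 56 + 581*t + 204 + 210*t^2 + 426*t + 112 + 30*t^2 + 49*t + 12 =240*t^2 + 1056*t + 384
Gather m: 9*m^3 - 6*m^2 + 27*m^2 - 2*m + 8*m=9*m^3 + 21*m^2 + 6*m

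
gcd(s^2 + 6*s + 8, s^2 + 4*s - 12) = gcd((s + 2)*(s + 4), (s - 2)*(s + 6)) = 1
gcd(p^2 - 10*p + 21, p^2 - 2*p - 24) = 1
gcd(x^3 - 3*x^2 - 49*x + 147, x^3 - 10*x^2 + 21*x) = x^2 - 10*x + 21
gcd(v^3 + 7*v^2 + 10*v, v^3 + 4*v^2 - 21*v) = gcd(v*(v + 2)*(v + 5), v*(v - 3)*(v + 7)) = v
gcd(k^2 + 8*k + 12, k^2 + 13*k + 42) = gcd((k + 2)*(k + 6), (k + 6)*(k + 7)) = k + 6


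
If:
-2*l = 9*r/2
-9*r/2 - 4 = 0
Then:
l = 2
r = -8/9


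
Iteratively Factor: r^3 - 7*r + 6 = (r + 3)*(r^2 - 3*r + 2) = (r - 2)*(r + 3)*(r - 1)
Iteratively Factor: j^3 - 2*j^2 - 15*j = (j - 5)*(j^2 + 3*j) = (j - 5)*(j + 3)*(j)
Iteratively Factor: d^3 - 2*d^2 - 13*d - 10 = (d + 1)*(d^2 - 3*d - 10) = (d - 5)*(d + 1)*(d + 2)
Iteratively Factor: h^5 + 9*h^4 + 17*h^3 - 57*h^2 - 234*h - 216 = (h + 3)*(h^4 + 6*h^3 - h^2 - 54*h - 72) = (h + 3)^2*(h^3 + 3*h^2 - 10*h - 24) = (h + 2)*(h + 3)^2*(h^2 + h - 12) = (h - 3)*(h + 2)*(h + 3)^2*(h + 4)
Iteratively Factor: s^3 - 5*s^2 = (s)*(s^2 - 5*s) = s^2*(s - 5)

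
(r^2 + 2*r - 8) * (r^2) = r^4 + 2*r^3 - 8*r^2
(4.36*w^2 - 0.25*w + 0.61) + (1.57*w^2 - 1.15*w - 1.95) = 5.93*w^2 - 1.4*w - 1.34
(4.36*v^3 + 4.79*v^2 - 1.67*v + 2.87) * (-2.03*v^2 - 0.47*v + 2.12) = -8.8508*v^5 - 11.7729*v^4 + 10.382*v^3 + 5.1136*v^2 - 4.8893*v + 6.0844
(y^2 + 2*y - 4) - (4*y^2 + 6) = -3*y^2 + 2*y - 10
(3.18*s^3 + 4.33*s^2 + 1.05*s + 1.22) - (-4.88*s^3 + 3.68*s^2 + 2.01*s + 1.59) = 8.06*s^3 + 0.65*s^2 - 0.96*s - 0.37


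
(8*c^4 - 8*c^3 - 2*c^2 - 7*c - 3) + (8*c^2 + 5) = 8*c^4 - 8*c^3 + 6*c^2 - 7*c + 2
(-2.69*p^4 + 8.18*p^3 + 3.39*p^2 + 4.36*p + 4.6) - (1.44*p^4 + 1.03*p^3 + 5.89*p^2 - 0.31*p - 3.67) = -4.13*p^4 + 7.15*p^3 - 2.5*p^2 + 4.67*p + 8.27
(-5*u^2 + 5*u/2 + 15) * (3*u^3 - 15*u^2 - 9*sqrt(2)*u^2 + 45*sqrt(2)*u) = -15*u^5 + 45*sqrt(2)*u^4 + 165*u^4/2 - 495*sqrt(2)*u^3/2 + 15*u^3/2 - 225*u^2 - 45*sqrt(2)*u^2/2 + 675*sqrt(2)*u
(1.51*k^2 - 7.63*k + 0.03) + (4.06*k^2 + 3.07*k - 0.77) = 5.57*k^2 - 4.56*k - 0.74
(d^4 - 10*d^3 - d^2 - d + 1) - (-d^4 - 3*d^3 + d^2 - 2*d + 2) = 2*d^4 - 7*d^3 - 2*d^2 + d - 1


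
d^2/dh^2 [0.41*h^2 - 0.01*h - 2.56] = 0.820000000000000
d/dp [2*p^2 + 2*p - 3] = 4*p + 2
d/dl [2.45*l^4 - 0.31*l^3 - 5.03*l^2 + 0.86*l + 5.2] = 9.8*l^3 - 0.93*l^2 - 10.06*l + 0.86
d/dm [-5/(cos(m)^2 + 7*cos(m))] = -5*(2*cos(m) + 7)*sin(m)/((cos(m) + 7)^2*cos(m)^2)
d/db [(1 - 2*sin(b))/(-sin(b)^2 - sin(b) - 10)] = (2*sin(b) + cos(2*b) + 20)*cos(b)/(sin(b)^2 + sin(b) + 10)^2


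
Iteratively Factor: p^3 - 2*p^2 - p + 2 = (p + 1)*(p^2 - 3*p + 2) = (p - 1)*(p + 1)*(p - 2)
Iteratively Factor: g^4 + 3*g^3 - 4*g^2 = (g - 1)*(g^3 + 4*g^2) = (g - 1)*(g + 4)*(g^2) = g*(g - 1)*(g + 4)*(g)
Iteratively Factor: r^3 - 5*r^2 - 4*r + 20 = (r - 2)*(r^2 - 3*r - 10) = (r - 5)*(r - 2)*(r + 2)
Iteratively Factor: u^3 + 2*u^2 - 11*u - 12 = (u + 1)*(u^2 + u - 12) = (u + 1)*(u + 4)*(u - 3)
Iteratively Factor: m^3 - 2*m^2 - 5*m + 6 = (m - 1)*(m^2 - m - 6) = (m - 1)*(m + 2)*(m - 3)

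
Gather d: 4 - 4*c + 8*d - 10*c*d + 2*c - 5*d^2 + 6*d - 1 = -2*c - 5*d^2 + d*(14 - 10*c) + 3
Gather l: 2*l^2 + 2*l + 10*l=2*l^2 + 12*l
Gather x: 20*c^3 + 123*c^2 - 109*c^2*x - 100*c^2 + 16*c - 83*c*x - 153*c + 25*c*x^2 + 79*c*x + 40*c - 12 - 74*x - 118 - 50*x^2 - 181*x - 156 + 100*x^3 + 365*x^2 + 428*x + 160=20*c^3 + 23*c^2 - 97*c + 100*x^3 + x^2*(25*c + 315) + x*(-109*c^2 - 4*c + 173) - 126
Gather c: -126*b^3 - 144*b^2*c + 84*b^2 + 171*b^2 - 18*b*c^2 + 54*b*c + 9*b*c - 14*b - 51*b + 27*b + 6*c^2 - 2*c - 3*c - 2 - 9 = -126*b^3 + 255*b^2 - 38*b + c^2*(6 - 18*b) + c*(-144*b^2 + 63*b - 5) - 11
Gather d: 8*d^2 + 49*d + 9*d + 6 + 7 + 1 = 8*d^2 + 58*d + 14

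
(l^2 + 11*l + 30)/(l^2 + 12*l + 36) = (l + 5)/(l + 6)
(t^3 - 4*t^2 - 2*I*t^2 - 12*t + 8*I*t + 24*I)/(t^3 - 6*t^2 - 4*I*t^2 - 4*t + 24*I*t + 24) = (t + 2)/(t - 2*I)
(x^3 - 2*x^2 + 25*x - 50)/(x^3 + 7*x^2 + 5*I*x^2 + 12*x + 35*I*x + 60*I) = (x^2 - x*(2 + 5*I) + 10*I)/(x^2 + 7*x + 12)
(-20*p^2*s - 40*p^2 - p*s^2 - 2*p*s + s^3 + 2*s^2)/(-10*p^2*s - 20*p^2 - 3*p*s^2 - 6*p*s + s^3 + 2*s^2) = (4*p + s)/(2*p + s)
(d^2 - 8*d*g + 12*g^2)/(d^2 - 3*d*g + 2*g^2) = (d - 6*g)/(d - g)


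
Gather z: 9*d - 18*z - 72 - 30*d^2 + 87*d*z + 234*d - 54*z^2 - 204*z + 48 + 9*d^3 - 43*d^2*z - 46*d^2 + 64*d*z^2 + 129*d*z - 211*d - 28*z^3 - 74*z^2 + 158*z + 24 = 9*d^3 - 76*d^2 + 32*d - 28*z^3 + z^2*(64*d - 128) + z*(-43*d^2 + 216*d - 64)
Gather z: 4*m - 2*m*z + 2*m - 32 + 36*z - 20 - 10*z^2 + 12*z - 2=6*m - 10*z^2 + z*(48 - 2*m) - 54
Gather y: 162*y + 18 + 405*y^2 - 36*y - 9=405*y^2 + 126*y + 9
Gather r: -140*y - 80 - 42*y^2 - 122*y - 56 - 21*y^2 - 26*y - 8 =-63*y^2 - 288*y - 144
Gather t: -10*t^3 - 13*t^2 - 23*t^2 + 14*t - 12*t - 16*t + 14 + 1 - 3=-10*t^3 - 36*t^2 - 14*t + 12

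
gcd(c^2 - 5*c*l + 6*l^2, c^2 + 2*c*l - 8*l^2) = c - 2*l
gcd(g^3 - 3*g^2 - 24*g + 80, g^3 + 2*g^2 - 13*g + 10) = g + 5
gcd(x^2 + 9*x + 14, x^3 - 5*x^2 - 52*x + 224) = x + 7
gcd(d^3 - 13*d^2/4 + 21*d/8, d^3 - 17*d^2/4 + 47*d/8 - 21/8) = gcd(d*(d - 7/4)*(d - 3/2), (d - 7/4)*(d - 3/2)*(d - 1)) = d^2 - 13*d/4 + 21/8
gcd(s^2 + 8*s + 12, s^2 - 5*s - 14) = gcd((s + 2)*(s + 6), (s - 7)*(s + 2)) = s + 2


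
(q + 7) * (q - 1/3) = q^2 + 20*q/3 - 7/3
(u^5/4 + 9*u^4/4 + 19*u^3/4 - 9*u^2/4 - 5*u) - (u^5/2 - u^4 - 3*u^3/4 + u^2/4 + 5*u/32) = -u^5/4 + 13*u^4/4 + 11*u^3/2 - 5*u^2/2 - 165*u/32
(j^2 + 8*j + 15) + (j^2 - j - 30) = 2*j^2 + 7*j - 15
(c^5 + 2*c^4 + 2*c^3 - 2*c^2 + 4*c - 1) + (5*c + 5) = c^5 + 2*c^4 + 2*c^3 - 2*c^2 + 9*c + 4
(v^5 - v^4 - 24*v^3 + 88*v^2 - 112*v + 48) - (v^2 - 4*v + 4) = v^5 - v^4 - 24*v^3 + 87*v^2 - 108*v + 44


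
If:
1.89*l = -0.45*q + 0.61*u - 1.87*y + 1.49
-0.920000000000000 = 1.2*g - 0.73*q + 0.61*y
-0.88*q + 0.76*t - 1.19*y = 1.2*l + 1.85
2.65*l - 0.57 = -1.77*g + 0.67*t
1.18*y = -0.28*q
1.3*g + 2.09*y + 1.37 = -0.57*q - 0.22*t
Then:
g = -1.96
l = 3.02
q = -1.64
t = 5.91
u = 6.90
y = 0.39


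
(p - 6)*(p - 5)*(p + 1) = p^3 - 10*p^2 + 19*p + 30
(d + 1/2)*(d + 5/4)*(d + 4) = d^3 + 23*d^2/4 + 61*d/8 + 5/2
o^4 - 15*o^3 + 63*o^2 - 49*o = o*(o - 7)^2*(o - 1)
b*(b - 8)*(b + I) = b^3 - 8*b^2 + I*b^2 - 8*I*b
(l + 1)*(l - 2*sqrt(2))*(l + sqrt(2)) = l^3 - sqrt(2)*l^2 + l^2 - 4*l - sqrt(2)*l - 4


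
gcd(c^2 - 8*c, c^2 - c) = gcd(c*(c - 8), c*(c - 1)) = c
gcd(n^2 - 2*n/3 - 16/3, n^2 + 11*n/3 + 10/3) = n + 2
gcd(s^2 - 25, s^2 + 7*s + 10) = s + 5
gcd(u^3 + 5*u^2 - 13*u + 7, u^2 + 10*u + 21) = u + 7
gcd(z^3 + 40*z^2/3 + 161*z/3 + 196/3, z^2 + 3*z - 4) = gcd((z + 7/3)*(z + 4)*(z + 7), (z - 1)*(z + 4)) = z + 4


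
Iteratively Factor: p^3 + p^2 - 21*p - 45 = (p + 3)*(p^2 - 2*p - 15) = (p + 3)^2*(p - 5)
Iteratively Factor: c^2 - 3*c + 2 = (c - 2)*(c - 1)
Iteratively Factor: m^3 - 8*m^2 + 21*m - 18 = (m - 3)*(m^2 - 5*m + 6) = (m - 3)^2*(m - 2)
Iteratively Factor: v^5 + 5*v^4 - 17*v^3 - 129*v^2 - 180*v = (v + 3)*(v^4 + 2*v^3 - 23*v^2 - 60*v) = v*(v + 3)*(v^3 + 2*v^2 - 23*v - 60) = v*(v - 5)*(v + 3)*(v^2 + 7*v + 12) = v*(v - 5)*(v + 3)^2*(v + 4)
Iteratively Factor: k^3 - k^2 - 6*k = (k + 2)*(k^2 - 3*k) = (k - 3)*(k + 2)*(k)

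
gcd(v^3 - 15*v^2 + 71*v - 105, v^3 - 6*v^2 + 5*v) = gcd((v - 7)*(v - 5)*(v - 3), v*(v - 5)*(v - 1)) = v - 5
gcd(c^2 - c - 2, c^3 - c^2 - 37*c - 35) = c + 1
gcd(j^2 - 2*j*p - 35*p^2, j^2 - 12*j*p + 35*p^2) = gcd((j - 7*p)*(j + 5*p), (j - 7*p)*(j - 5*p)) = -j + 7*p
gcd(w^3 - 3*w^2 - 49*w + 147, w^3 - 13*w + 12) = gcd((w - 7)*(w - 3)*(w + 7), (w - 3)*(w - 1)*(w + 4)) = w - 3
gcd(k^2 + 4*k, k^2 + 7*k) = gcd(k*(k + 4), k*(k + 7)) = k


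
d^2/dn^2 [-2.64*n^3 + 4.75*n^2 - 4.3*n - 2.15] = 9.5 - 15.84*n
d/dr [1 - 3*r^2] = -6*r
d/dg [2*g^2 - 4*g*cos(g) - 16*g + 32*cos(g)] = 4*g*sin(g) + 4*g - 32*sin(g) - 4*cos(g) - 16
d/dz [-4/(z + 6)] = 4/(z + 6)^2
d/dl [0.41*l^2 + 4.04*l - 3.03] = 0.82*l + 4.04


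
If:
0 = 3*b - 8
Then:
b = 8/3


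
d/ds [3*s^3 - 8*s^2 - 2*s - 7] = 9*s^2 - 16*s - 2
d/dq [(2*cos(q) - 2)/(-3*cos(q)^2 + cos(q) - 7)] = 6*(sin(q)^2 + 2*cos(q) + 1)*sin(q)/(3*sin(q)^2 + cos(q) - 10)^2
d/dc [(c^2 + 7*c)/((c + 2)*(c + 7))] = 2/(c^2 + 4*c + 4)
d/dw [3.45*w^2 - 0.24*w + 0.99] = 6.9*w - 0.24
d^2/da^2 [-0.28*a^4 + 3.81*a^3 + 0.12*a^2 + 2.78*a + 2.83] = -3.36*a^2 + 22.86*a + 0.24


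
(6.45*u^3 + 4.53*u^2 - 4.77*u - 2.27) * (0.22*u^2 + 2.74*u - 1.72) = 1.419*u^5 + 18.6696*u^4 + 0.268800000000003*u^3 - 21.3608*u^2 + 1.9846*u + 3.9044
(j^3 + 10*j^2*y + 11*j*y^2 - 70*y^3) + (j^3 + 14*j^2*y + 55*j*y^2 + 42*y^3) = 2*j^3 + 24*j^2*y + 66*j*y^2 - 28*y^3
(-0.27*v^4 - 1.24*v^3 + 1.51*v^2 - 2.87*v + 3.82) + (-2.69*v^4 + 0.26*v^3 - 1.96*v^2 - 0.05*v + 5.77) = -2.96*v^4 - 0.98*v^3 - 0.45*v^2 - 2.92*v + 9.59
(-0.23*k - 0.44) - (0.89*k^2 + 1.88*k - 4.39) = -0.89*k^2 - 2.11*k + 3.95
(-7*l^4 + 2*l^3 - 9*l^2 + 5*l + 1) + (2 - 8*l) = -7*l^4 + 2*l^3 - 9*l^2 - 3*l + 3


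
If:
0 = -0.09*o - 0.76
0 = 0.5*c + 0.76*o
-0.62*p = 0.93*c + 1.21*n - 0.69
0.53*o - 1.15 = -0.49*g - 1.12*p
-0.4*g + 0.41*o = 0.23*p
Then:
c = 12.84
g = -15.42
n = -15.33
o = -8.44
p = 11.77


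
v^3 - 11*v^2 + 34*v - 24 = (v - 6)*(v - 4)*(v - 1)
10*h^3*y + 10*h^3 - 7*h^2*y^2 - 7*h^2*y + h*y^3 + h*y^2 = (-5*h + y)*(-2*h + y)*(h*y + h)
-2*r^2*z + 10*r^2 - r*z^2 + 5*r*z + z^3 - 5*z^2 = (-2*r + z)*(r + z)*(z - 5)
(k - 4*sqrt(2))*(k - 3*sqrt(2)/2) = k^2 - 11*sqrt(2)*k/2 + 12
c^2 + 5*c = c*(c + 5)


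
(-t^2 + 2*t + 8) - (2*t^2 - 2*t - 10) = -3*t^2 + 4*t + 18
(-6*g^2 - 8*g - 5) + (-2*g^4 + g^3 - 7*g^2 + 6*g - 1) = -2*g^4 + g^3 - 13*g^2 - 2*g - 6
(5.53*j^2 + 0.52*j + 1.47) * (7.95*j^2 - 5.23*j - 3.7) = 43.9635*j^4 - 24.7879*j^3 - 11.4941*j^2 - 9.6121*j - 5.439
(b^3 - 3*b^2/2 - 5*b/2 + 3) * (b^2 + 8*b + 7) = b^5 + 13*b^4/2 - 15*b^3/2 - 55*b^2/2 + 13*b/2 + 21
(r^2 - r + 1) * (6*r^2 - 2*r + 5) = 6*r^4 - 8*r^3 + 13*r^2 - 7*r + 5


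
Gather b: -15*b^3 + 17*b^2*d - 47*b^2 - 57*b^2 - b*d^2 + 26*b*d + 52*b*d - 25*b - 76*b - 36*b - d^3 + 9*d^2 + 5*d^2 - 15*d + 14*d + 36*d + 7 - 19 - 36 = -15*b^3 + b^2*(17*d - 104) + b*(-d^2 + 78*d - 137) - d^3 + 14*d^2 + 35*d - 48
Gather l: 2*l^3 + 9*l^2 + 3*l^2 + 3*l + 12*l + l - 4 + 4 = 2*l^3 + 12*l^2 + 16*l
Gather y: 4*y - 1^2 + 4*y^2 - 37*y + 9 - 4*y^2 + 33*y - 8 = 0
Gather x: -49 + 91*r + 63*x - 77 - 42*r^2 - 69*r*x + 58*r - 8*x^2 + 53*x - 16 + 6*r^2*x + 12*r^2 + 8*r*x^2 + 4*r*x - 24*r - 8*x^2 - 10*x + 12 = -30*r^2 + 125*r + x^2*(8*r - 16) + x*(6*r^2 - 65*r + 106) - 130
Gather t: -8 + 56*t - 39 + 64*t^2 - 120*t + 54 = 64*t^2 - 64*t + 7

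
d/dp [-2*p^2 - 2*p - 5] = -4*p - 2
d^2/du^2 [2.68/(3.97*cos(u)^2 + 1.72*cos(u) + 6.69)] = (-168.956848*(1 - cos(u)^2)^2 - 54.900336*cos(u)^3 + 192.30876*cos(u)^2 + 140.638896*cos(u) + 42.456024)/(3.97*cos(u)^2 + 1.72*cos(u) + 6.69)^3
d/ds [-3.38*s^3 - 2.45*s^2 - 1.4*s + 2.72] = -10.14*s^2 - 4.9*s - 1.4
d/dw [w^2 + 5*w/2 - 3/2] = 2*w + 5/2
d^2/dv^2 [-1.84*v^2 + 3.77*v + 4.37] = -3.68000000000000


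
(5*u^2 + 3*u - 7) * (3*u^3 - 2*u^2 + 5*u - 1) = 15*u^5 - u^4 - 2*u^3 + 24*u^2 - 38*u + 7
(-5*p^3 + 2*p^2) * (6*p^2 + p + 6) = -30*p^5 + 7*p^4 - 28*p^3 + 12*p^2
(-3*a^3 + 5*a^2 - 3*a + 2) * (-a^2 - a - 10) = 3*a^5 - 2*a^4 + 28*a^3 - 49*a^2 + 28*a - 20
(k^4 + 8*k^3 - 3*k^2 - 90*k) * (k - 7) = k^5 + k^4 - 59*k^3 - 69*k^2 + 630*k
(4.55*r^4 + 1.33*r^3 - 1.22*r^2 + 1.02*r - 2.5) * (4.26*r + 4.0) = 19.383*r^5 + 23.8658*r^4 + 0.122800000000001*r^3 - 0.5348*r^2 - 6.57*r - 10.0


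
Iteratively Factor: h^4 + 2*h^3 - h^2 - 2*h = (h + 1)*(h^3 + h^2 - 2*h) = (h + 1)*(h + 2)*(h^2 - h) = h*(h + 1)*(h + 2)*(h - 1)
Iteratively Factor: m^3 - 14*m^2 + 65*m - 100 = (m - 5)*(m^2 - 9*m + 20) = (m - 5)*(m - 4)*(m - 5)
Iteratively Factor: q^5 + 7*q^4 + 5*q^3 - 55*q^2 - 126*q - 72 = (q - 3)*(q^4 + 10*q^3 + 35*q^2 + 50*q + 24) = (q - 3)*(q + 2)*(q^3 + 8*q^2 + 19*q + 12) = (q - 3)*(q + 1)*(q + 2)*(q^2 + 7*q + 12) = (q - 3)*(q + 1)*(q + 2)*(q + 3)*(q + 4)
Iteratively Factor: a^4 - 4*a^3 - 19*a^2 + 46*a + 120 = (a + 3)*(a^3 - 7*a^2 + 2*a + 40) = (a - 5)*(a + 3)*(a^2 - 2*a - 8) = (a - 5)*(a + 2)*(a + 3)*(a - 4)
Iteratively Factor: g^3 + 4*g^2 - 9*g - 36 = (g + 3)*(g^2 + g - 12) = (g + 3)*(g + 4)*(g - 3)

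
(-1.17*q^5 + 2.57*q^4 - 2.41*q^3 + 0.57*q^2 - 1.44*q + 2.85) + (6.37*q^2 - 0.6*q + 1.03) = -1.17*q^5 + 2.57*q^4 - 2.41*q^3 + 6.94*q^2 - 2.04*q + 3.88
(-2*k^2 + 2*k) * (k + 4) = -2*k^3 - 6*k^2 + 8*k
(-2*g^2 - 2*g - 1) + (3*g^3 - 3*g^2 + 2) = 3*g^3 - 5*g^2 - 2*g + 1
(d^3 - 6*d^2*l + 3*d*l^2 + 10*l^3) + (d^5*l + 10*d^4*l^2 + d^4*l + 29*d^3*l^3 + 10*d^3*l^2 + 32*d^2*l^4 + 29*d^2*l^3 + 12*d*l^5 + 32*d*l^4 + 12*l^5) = d^5*l + 10*d^4*l^2 + d^4*l + 29*d^3*l^3 + 10*d^3*l^2 + d^3 + 32*d^2*l^4 + 29*d^2*l^3 - 6*d^2*l + 12*d*l^5 + 32*d*l^4 + 3*d*l^2 + 12*l^5 + 10*l^3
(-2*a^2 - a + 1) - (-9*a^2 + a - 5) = 7*a^2 - 2*a + 6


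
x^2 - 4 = (x - 2)*(x + 2)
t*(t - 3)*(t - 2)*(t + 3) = t^4 - 2*t^3 - 9*t^2 + 18*t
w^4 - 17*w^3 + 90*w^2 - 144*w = w*(w - 8)*(w - 6)*(w - 3)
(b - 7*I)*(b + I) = b^2 - 6*I*b + 7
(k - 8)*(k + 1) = k^2 - 7*k - 8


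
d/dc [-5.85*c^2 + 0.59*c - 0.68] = 0.59 - 11.7*c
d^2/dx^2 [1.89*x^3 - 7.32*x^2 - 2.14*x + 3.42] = 11.34*x - 14.64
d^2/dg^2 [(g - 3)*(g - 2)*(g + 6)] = 6*g + 2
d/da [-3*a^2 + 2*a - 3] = 2 - 6*a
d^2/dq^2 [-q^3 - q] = -6*q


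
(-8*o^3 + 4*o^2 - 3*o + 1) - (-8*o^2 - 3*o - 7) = -8*o^3 + 12*o^2 + 8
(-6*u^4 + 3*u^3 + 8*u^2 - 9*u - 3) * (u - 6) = -6*u^5 + 39*u^4 - 10*u^3 - 57*u^2 + 51*u + 18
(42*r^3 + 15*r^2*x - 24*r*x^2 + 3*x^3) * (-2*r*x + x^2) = -84*r^4*x + 12*r^3*x^2 + 63*r^2*x^3 - 30*r*x^4 + 3*x^5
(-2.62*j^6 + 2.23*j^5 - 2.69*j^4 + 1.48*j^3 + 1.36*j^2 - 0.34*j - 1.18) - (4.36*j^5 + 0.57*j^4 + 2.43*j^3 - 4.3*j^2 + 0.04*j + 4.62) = -2.62*j^6 - 2.13*j^5 - 3.26*j^4 - 0.95*j^3 + 5.66*j^2 - 0.38*j - 5.8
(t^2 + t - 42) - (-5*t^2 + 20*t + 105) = 6*t^2 - 19*t - 147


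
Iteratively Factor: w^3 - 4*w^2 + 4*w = (w)*(w^2 - 4*w + 4) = w*(w - 2)*(w - 2)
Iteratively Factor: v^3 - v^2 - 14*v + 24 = (v + 4)*(v^2 - 5*v + 6) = (v - 2)*(v + 4)*(v - 3)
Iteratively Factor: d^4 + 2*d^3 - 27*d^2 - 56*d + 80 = (d - 1)*(d^3 + 3*d^2 - 24*d - 80) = (d - 5)*(d - 1)*(d^2 + 8*d + 16) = (d - 5)*(d - 1)*(d + 4)*(d + 4)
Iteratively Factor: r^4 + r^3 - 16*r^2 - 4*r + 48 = (r - 2)*(r^3 + 3*r^2 - 10*r - 24) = (r - 2)*(r + 4)*(r^2 - r - 6) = (r - 2)*(r + 2)*(r + 4)*(r - 3)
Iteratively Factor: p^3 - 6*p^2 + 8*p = (p - 2)*(p^2 - 4*p) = (p - 4)*(p - 2)*(p)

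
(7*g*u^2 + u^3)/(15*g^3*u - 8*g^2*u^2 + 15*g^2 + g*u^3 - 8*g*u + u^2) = u^2*(7*g + u)/(15*g^3*u - 8*g^2*u^2 + 15*g^2 + g*u^3 - 8*g*u + u^2)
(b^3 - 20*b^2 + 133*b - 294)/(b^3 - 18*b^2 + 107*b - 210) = (b - 7)/(b - 5)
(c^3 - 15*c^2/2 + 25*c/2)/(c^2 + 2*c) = (2*c^2 - 15*c + 25)/(2*(c + 2))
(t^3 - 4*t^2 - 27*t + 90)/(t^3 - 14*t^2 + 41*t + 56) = (t^3 - 4*t^2 - 27*t + 90)/(t^3 - 14*t^2 + 41*t + 56)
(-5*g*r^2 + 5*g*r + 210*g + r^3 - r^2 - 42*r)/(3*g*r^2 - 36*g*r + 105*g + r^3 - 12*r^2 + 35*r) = (-5*g*r - 30*g + r^2 + 6*r)/(3*g*r - 15*g + r^2 - 5*r)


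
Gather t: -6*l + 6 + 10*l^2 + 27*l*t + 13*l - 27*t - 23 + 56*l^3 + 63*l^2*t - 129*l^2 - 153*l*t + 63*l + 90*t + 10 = 56*l^3 - 119*l^2 + 70*l + t*(63*l^2 - 126*l + 63) - 7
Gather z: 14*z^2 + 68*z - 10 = 14*z^2 + 68*z - 10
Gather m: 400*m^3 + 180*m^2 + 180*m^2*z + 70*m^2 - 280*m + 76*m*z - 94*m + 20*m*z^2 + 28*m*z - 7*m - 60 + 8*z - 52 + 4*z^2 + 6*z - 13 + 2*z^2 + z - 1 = 400*m^3 + m^2*(180*z + 250) + m*(20*z^2 + 104*z - 381) + 6*z^2 + 15*z - 126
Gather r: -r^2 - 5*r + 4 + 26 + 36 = -r^2 - 5*r + 66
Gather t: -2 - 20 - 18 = -40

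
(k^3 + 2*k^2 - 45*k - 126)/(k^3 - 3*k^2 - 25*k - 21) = (k + 6)/(k + 1)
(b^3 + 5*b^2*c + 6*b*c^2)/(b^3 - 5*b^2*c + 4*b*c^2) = (b^2 + 5*b*c + 6*c^2)/(b^2 - 5*b*c + 4*c^2)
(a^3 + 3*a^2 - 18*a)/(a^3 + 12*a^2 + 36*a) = (a - 3)/(a + 6)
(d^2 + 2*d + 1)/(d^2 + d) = (d + 1)/d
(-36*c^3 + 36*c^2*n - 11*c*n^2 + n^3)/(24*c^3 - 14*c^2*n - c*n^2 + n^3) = (-6*c + n)/(4*c + n)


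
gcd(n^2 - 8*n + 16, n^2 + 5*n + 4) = 1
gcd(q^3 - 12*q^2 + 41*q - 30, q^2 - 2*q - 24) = q - 6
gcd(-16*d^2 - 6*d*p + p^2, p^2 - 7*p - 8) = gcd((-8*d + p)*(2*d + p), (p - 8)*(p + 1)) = 1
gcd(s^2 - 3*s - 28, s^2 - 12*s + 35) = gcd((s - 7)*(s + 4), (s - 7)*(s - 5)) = s - 7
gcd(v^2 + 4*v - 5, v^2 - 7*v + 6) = v - 1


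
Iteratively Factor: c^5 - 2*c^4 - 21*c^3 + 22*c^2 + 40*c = (c - 5)*(c^4 + 3*c^3 - 6*c^2 - 8*c) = (c - 5)*(c + 1)*(c^3 + 2*c^2 - 8*c) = (c - 5)*(c - 2)*(c + 1)*(c^2 + 4*c) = (c - 5)*(c - 2)*(c + 1)*(c + 4)*(c)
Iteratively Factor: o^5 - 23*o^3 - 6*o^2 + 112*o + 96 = (o + 2)*(o^4 - 2*o^3 - 19*o^2 + 32*o + 48) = (o - 3)*(o + 2)*(o^3 + o^2 - 16*o - 16) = (o - 3)*(o + 1)*(o + 2)*(o^2 - 16) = (o - 4)*(o - 3)*(o + 1)*(o + 2)*(o + 4)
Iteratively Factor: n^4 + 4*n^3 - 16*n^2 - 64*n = (n + 4)*(n^3 - 16*n) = n*(n + 4)*(n^2 - 16) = n*(n - 4)*(n + 4)*(n + 4)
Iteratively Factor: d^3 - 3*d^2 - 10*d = (d + 2)*(d^2 - 5*d) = d*(d + 2)*(d - 5)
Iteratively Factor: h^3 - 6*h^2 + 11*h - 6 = (h - 1)*(h^2 - 5*h + 6) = (h - 2)*(h - 1)*(h - 3)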